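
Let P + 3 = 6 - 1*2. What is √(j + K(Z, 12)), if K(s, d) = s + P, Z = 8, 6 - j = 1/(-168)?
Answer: √105882/84 ≈ 3.8738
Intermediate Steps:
P = 1 (P = -3 + (6 - 1*2) = -3 + (6 - 2) = -3 + 4 = 1)
j = 1009/168 (j = 6 - 1/(-168) = 6 - 1*(-1/168) = 6 + 1/168 = 1009/168 ≈ 6.0060)
K(s, d) = 1 + s (K(s, d) = s + 1 = 1 + s)
√(j + K(Z, 12)) = √(1009/168 + (1 + 8)) = √(1009/168 + 9) = √(2521/168) = √105882/84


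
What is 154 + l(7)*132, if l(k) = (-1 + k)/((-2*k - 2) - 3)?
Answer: 2134/19 ≈ 112.32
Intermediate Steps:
l(k) = (-1 + k)/(-5 - 2*k) (l(k) = (-1 + k)/((-2 - 2*k) - 3) = (-1 + k)/(-5 - 2*k))
154 + l(7)*132 = 154 + ((1 - 1*7)/(5 + 2*7))*132 = 154 + ((1 - 7)/(5 + 14))*132 = 154 + (-6/19)*132 = 154 + ((1/19)*(-6))*132 = 154 - 6/19*132 = 154 - 792/19 = 2134/19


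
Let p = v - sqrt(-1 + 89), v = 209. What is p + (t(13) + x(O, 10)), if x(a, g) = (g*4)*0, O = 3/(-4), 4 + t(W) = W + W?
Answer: 231 - 2*sqrt(22) ≈ 221.62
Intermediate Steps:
t(W) = -4 + 2*W (t(W) = -4 + (W + W) = -4 + 2*W)
O = -3/4 (O = 3*(-1/4) = -3/4 ≈ -0.75000)
x(a, g) = 0 (x(a, g) = (4*g)*0 = 0)
p = 209 - 2*sqrt(22) (p = 209 - sqrt(-1 + 89) = 209 - sqrt(88) = 209 - 2*sqrt(22) ≈ 199.62)
p + (t(13) + x(O, 10)) = (209 - 2*sqrt(22)) + ((-4 + 2*13) + 0) = (209 - 2*sqrt(22)) + ((-4 + 26) + 0) = (209 - 2*sqrt(22)) + (22 + 0) = (209 - 2*sqrt(22)) + 22 = 231 - 2*sqrt(22)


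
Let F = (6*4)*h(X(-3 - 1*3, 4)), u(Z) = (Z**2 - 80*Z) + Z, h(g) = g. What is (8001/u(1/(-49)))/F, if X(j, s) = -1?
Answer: -6403467/30976 ≈ -206.72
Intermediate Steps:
u(Z) = Z**2 - 79*Z
F = -24 (F = (6*4)*(-1) = 24*(-1) = -24)
(8001/u(1/(-49)))/F = (8001/(((-79 + 1/(-49))/(-49))))/(-24) = (8001/((-(-79 - 1/49)/49)))*(-1/24) = (8001/((-1/49*(-3872/49))))*(-1/24) = (8001/(3872/2401))*(-1/24) = (8001*(2401/3872))*(-1/24) = (19210401/3872)*(-1/24) = -6403467/30976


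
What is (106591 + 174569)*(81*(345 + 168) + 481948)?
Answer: 147187541160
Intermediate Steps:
(106591 + 174569)*(81*(345 + 168) + 481948) = 281160*(81*513 + 481948) = 281160*(41553 + 481948) = 281160*523501 = 147187541160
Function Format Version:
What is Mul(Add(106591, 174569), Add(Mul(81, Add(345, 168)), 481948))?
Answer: 147187541160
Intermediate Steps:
Mul(Add(106591, 174569), Add(Mul(81, Add(345, 168)), 481948)) = Mul(281160, Add(Mul(81, 513), 481948)) = Mul(281160, Add(41553, 481948)) = Mul(281160, 523501) = 147187541160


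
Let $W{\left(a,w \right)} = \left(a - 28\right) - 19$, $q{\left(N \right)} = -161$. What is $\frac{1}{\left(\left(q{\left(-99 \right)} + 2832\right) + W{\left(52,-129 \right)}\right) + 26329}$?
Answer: $\frac{1}{29005} \approx 3.4477 \cdot 10^{-5}$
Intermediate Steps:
$W{\left(a,w \right)} = -47 + a$ ($W{\left(a,w \right)} = \left(-28 + a\right) - 19 = -47 + a$)
$\frac{1}{\left(\left(q{\left(-99 \right)} + 2832\right) + W{\left(52,-129 \right)}\right) + 26329} = \frac{1}{\left(\left(-161 + 2832\right) + \left(-47 + 52\right)\right) + 26329} = \frac{1}{\left(2671 + 5\right) + 26329} = \frac{1}{2676 + 26329} = \frac{1}{29005}$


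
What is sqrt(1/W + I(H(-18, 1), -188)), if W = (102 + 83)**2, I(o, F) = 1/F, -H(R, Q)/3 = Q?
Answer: I*sqrt(1599739)/17390 ≈ 0.072732*I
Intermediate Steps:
H(R, Q) = -3*Q
W = 34225 (W = 185**2 = 34225)
sqrt(1/W + I(H(-18, 1), -188)) = sqrt(1/34225 + 1/(-188)) = sqrt(1/34225 - 1/188) = sqrt(-34037/6434300) = I*sqrt(1599739)/17390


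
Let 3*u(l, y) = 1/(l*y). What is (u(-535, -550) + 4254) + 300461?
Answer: 268987166251/882750 ≈ 3.0472e+5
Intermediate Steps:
u(l, y) = 1/(3*l*y) (u(l, y) = 1/(3*((l*y))) = (1/(l*y))/3 = 1/(3*l*y))
(u(-535, -550) + 4254) + 300461 = ((⅓)/(-535*(-550)) + 4254) + 300461 = ((⅓)*(-1/535)*(-1/550) + 4254) + 300461 = (1/882750 + 4254) + 300461 = 3755218501/882750 + 300461 = 268987166251/882750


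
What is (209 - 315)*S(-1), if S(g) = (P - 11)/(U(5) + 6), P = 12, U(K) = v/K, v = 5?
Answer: -106/7 ≈ -15.143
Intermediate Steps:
U(K) = 5/K
S(g) = ⅐ (S(g) = (12 - 11)/(5/5 + 6) = 1/(5*(⅕) + 6) = 1/(1 + 6) = 1/7 = 1*(⅐) = ⅐)
(209 - 315)*S(-1) = (209 - 315)*(⅐) = -106*⅐ = -106/7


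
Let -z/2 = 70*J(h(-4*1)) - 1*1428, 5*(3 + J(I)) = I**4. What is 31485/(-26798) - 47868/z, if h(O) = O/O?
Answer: -173128743/10879988 ≈ -15.913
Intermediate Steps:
h(O) = 1
J(I) = -3 + I**4/5
z = 3248 (z = -2*(70*(-3 + (1/5)*1**4) - 1*1428) = -2*(70*(-3 + (1/5)*1) - 1428) = -2*(70*(-3 + 1/5) - 1428) = -2*(70*(-14/5) - 1428) = -2*(-196 - 1428) = -2*(-1624) = 3248)
31485/(-26798) - 47868/z = 31485/(-26798) - 47868/3248 = 31485*(-1/26798) - 47868*1/3248 = -31485/26798 - 11967/812 = -173128743/10879988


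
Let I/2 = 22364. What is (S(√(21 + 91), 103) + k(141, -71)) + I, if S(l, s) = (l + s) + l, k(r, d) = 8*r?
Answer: 45959 + 8*√7 ≈ 45980.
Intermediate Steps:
S(l, s) = s + 2*l
I = 44728 (I = 2*22364 = 44728)
(S(√(21 + 91), 103) + k(141, -71)) + I = ((103 + 2*√(21 + 91)) + 8*141) + 44728 = ((103 + 2*√112) + 1128) + 44728 = ((103 + 2*(4*√7)) + 1128) + 44728 = ((103 + 8*√7) + 1128) + 44728 = (1231 + 8*√7) + 44728 = 45959 + 8*√7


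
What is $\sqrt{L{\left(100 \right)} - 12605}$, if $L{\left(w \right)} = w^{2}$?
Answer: $i \sqrt{2605} \approx 51.039 i$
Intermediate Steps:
$\sqrt{L{\left(100 \right)} - 12605} = \sqrt{100^{2} - 12605} = \sqrt{10000 - 12605} = \sqrt{-2605} = i \sqrt{2605}$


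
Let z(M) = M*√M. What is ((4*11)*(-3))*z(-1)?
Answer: 132*I ≈ 132.0*I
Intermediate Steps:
z(M) = M^(3/2)
((4*11)*(-3))*z(-1) = ((4*11)*(-3))*(-1)^(3/2) = (44*(-3))*(-I) = -(-132)*I = 132*I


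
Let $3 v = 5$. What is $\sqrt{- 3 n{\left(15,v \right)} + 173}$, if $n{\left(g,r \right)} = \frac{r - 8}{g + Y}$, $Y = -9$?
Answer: $\frac{\sqrt{6342}}{6} \approx 13.273$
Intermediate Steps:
$v = \frac{5}{3}$ ($v = \frac{1}{3} \cdot 5 = \frac{5}{3} \approx 1.6667$)
$n{\left(g,r \right)} = \frac{-8 + r}{-9 + g}$ ($n{\left(g,r \right)} = \frac{r - 8}{g - 9} = \frac{-8 + r}{-9 + g}$)
$\sqrt{- 3 n{\left(15,v \right)} + 173} = \sqrt{- 3 \frac{-8 + \frac{5}{3}}{-9 + 15} + 173} = \sqrt{- 3 \cdot \frac{1}{6} \left(- \frac{19}{3}\right) + 173} = \sqrt{\left(-3\right) \left(- \frac{19}{18}\right) + 173} = \sqrt{\frac{19}{6} + 173} = \sqrt{\frac{1057}{6}} = \frac{\sqrt{6342}}{6}$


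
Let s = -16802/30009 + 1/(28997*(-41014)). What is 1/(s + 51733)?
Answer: 35689192286622/1846289002231525601 ≈ 1.9330e-5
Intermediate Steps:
s = -19982332290325/35689192286622 (s = -16802*1/30009 + (1/28997)*(-1/41014) = -16802/30009 - 1/1189282958 = -19982332290325/35689192286622 ≈ -0.55990)
1/(s + 51733) = 1/(-19982332290325/35689192286622 + 51733) = 1/(1846289002231525601/35689192286622) = 35689192286622/1846289002231525601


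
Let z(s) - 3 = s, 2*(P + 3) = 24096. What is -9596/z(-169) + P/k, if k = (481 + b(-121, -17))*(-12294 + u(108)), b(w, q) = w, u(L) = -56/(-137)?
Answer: 193932400831/3354970224 ≈ 57.805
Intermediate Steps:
P = 12045 (P = -3 + (½)*24096 = -3 + 12048 = 12045)
u(L) = 56/137 (u(L) = -56*(-1/137) = 56/137)
z(s) = 3 + s
k = -606319920/137 (k = (481 - 121)*(-12294 + 56/137) = 360*(-1684222/137) = -606319920/137 ≈ -4.4257e+6)
-9596/z(-169) + P/k = -9596/(3 - 169) + 12045/(-606319920/137) = -9596/(-166) + 12045*(-137/606319920) = -9596*(-1/166) - 110011/40421328 = 4798/83 - 110011/40421328 = 193932400831/3354970224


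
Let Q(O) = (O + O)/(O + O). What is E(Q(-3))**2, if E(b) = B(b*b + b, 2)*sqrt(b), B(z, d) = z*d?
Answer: 16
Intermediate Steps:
Q(O) = 1 (Q(O) = (2*O)/((2*O)) = (2*O)*(1/(2*O)) = 1)
B(z, d) = d*z
E(b) = sqrt(b)*(2*b + 2*b**2) (E(b) = (2*(b*b + b))*sqrt(b) = (2*(b**2 + b))*sqrt(b) = (2*(b + b**2))*sqrt(b) = (2*b + 2*b**2)*sqrt(b) = sqrt(b)*(2*b + 2*b**2))
E(Q(-3))**2 = (2*1**(3/2)*(1 + 1))**2 = (2*1*2)**2 = 4**2 = 16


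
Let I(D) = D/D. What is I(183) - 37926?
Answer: -37925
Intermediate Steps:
I(D) = 1
I(183) - 37926 = 1 - 37926 = -37925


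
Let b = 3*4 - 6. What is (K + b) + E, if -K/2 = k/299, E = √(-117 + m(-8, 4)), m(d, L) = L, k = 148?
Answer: 1498/299 + I*√113 ≈ 5.01 + 10.63*I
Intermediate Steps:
E = I*√113 (E = √(-117 + 4) = √(-113) = I*√113 ≈ 10.63*I)
K = -296/299 ≈ -0.98997
b = 6 (b = 12 - 6 = 6)
(K + b) + E = (-296/299 + 6) + I*√113 = 1498/299 + I*√113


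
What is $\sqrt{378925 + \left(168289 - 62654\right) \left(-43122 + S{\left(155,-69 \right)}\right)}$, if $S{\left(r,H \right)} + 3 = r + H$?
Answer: $4 i \sqrt{284127865} \approx 67424.0 i$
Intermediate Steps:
$S{\left(r,H \right)} = -3 + H + r$ ($S{\left(r,H \right)} = -3 + \left(r + H\right) = -3 + \left(H + r\right) = -3 + H + r$)
$\sqrt{378925 + \left(168289 - 62654\right) \left(-43122 + S{\left(155,-69 \right)}\right)} = \sqrt{378925 + \left(168289 - 62654\right) \left(-43122 - -83\right)} = \sqrt{378925 + 105635 \left(-43122 + 83\right)} = \sqrt{378925 + 105635 \left(-43039\right)} = \sqrt{378925 - 4546424765} = \sqrt{-4546045840} = 4 i \sqrt{284127865}$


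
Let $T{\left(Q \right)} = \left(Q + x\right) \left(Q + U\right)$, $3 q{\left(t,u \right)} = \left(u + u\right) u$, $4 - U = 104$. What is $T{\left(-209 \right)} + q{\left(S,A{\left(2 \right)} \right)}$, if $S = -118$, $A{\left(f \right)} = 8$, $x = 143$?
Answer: $\frac{61310}{3} \approx 20437.0$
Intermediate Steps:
$U = -100$ ($U = 4 - 104 = -100$)
$q{\left(t,u \right)} = \frac{2 u^{2}}{3}$ ($q{\left(t,u \right)} = \frac{\left(u + u\right) u}{3} = \frac{2 u u}{3} = \frac{2 u^{2}}{3}$)
$T{\left(Q \right)} = \left(-100 + Q\right) \left(143 + Q\right)$ ($T{\left(Q \right)} = \left(Q + 143\right) \left(Q - 100\right) = \left(143 + Q\right) \left(-100 + Q\right) = \left(-100 + Q\right) \left(143 + Q\right)$)
$T{\left(-209 \right)} + q{\left(S,A{\left(2 \right)} \right)} = \left(-14300 + \left(-209\right)^{2} + 43 \left(-209\right)\right) + \frac{2 \cdot 8^{2}}{3} = \left(-14300 + 43681 - 8987\right) + \frac{2}{3} \cdot 64 = 20394 + \frac{128}{3} = \frac{61310}{3}$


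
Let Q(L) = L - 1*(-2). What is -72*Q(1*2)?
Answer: -288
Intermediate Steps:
Q(L) = 2 + L (Q(L) = L + 2 = 2 + L)
-72*Q(1*2) = -72*(2 + 1*2) = -72*(2 + 2) = -72*4 = -288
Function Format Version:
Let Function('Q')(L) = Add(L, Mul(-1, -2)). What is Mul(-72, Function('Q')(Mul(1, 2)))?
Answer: -288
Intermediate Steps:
Function('Q')(L) = Add(2, L) (Function('Q')(L) = Add(L, 2) = Add(2, L))
Mul(-72, Function('Q')(Mul(1, 2))) = Mul(-72, Add(2, Mul(1, 2))) = Mul(-72, Add(2, 2)) = Mul(-72, 4) = -288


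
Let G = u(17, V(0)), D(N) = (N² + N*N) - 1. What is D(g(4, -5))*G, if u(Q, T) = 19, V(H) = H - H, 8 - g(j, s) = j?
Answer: 589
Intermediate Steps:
g(j, s) = 8 - j
V(H) = 0
D(N) = -1 + 2*N² (D(N) = (N² + N²) - 1 = 2*N² - 1 = -1 + 2*N²)
G = 19
D(g(4, -5))*G = (-1 + 2*(8 - 1*4)²)*19 = (-1 + 2*(8 - 4)²)*19 = (-1 + 2*4²)*19 = (-1 + 2*16)*19 = (-1 + 32)*19 = 31*19 = 589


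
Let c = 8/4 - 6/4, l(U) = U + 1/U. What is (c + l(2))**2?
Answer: 9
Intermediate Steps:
c = 1/2 (c = 8*(1/4) - 6*1/4 = 2 - 3/2 = 1/2 ≈ 0.50000)
(c + l(2))**2 = (1/2 + (2 + 1/2))**2 = (1/2 + 5/2)**2 = 3**2 = 9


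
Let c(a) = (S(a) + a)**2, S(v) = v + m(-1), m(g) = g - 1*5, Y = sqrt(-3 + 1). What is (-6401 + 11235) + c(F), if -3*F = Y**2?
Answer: 43702/9 ≈ 4855.8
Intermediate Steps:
Y = I*sqrt(2) (Y = sqrt(-2) = I*sqrt(2) ≈ 1.4142*I)
m(g) = -5 + g (m(g) = g - 5 = -5 + g)
S(v) = -6 + v (S(v) = v + (-5 - 1) = v - 6 = -6 + v)
F = 2/3 (F = -(I*sqrt(2))**2/3 = -1/3*(-2) = 2/3 ≈ 0.66667)
c(a) = (-6 + 2*a)**2 (c(a) = ((-6 + a) + a)**2 = (-6 + 2*a)**2)
(-6401 + 11235) + c(F) = (-6401 + 11235) + 4*(-3 + 2/3)**2 = 4834 + 4*(-7/3)**2 = 4834 + 4*(49/9) = 4834 + 196/9 = 43702/9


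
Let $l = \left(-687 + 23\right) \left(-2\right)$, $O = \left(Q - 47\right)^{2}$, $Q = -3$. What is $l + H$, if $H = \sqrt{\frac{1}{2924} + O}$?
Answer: $1328 + \frac{\sqrt{5343610731}}{1462} \approx 1378.0$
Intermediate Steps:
$O = 2500$ ($O = \left(-3 - 47\right)^{2} = \left(-50\right)^{2} = 2500$)
$l = 1328$ ($l = \left(-664\right) \left(-2\right) = 1328$)
$H = \frac{\sqrt{5343610731}}{1462}$ ($H = \sqrt{\frac{1}{2924} + 2500} = \sqrt{\frac{7310001}{2924}} = \frac{\sqrt{5343610731}}{1462} \approx 50.0$)
$l + H = 1328 + \frac{\sqrt{5343610731}}{1462}$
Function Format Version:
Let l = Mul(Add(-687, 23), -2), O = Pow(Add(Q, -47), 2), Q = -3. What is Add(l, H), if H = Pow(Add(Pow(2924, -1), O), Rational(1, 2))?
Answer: Add(1328, Mul(Rational(1, 1462), Pow(5343610731, Rational(1, 2)))) ≈ 1378.0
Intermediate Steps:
O = 2500 (O = Pow(Add(-3, -47), 2) = Pow(-50, 2) = 2500)
l = 1328 (l = Mul(-664, -2) = 1328)
H = Mul(Rational(1, 1462), Pow(5343610731, Rational(1, 2))) (H = Pow(Add(Pow(2924, -1), 2500), Rational(1, 2)) = Pow(Add(Rational(1, 2924), 2500), Rational(1, 2)) = Pow(Rational(7310001, 2924), Rational(1, 2)) = Mul(Rational(1, 1462), Pow(5343610731, Rational(1, 2))) ≈ 50.000)
Add(l, H) = Add(1328, Mul(Rational(1, 1462), Pow(5343610731, Rational(1, 2))))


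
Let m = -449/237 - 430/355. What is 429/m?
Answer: -656253/4751 ≈ -138.13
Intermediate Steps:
m = -52261/16827 (m = -449*1/237 - 430*1/355 = -449/237 - 86/71 = -52261/16827 ≈ -3.1058)
429/m = 429/(-52261/16827) = 429*(-16827/52261) = -656253/4751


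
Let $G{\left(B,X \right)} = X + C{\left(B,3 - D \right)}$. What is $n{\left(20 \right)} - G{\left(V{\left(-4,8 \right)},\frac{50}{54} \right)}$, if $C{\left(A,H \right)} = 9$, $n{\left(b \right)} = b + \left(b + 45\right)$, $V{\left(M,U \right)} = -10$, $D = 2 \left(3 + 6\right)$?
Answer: $\frac{2027}{27} \approx 75.074$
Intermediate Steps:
$D = 18$ ($D = 2 \cdot 9 = 18$)
$n{\left(b \right)} = 45 + 2 b$ ($n{\left(b \right)} = b + \left(45 + b\right) = 45 + 2 b$)
$G{\left(B,X \right)} = 9 + X$ ($G{\left(B,X \right)} = X + 9 = 9 + X$)
$n{\left(20 \right)} - G{\left(V{\left(-4,8 \right)},\frac{50}{54} \right)} = \left(45 + 2 \cdot 20\right) - \left(9 + \frac{50}{54}\right) = \left(45 + 40\right) - \left(9 + 50 \cdot \frac{1}{54}\right) = 85 - \left(9 + \frac{25}{27}\right) = 85 - \frac{268}{27} = \frac{2027}{27}$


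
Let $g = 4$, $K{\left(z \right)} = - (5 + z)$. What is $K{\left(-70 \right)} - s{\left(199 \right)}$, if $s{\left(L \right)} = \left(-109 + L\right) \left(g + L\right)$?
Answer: $-18205$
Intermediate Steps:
$K{\left(z \right)} = -5 - z$
$s{\left(L \right)} = \left(-109 + L\right) \left(4 + L\right)$
$K{\left(-70 \right)} - s{\left(199 \right)} = \left(-5 - -70\right) - \left(-436 + 199^{2} - 20895\right) = \left(-5 + 70\right) - \left(-436 + 39601 - 20895\right) = 65 - 18270 = -18205$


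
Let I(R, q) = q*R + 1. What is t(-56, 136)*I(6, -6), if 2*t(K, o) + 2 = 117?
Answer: -4025/2 ≈ -2012.5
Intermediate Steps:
t(K, o) = 115/2 (t(K, o) = -1 + (½)*117 = -1 + 117/2 = 115/2)
I(R, q) = 1 + R*q (I(R, q) = R*q + 1 = 1 + R*q)
t(-56, 136)*I(6, -6) = 115*(1 + 6*(-6))/2 = 115*(1 - 36)/2 = (115/2)*(-35) = -4025/2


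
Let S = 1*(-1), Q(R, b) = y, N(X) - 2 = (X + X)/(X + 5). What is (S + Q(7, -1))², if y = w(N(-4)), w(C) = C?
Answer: 49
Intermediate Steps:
N(X) = 2 + 2*X/(5 + X) (N(X) = 2 + (X + X)/(X + 5) = 2 + (2*X)/(5 + X) = 2 + 2*X/(5 + X))
y = -6 (y = 2*(5 + 2*(-4))/(5 - 4) = 2*(5 - 8)/1 = 2*1*(-3) = -6)
Q(R, b) = -6
S = -1
(S + Q(7, -1))² = (-1 - 6)² = (-7)² = 49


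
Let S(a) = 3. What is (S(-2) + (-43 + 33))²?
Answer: 49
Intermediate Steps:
(S(-2) + (-43 + 33))² = (3 + (-43 + 33))² = (3 - 10)² = (-7)² = 49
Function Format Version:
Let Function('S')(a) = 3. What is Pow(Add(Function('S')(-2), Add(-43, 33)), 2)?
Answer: 49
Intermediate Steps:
Pow(Add(Function('S')(-2), Add(-43, 33)), 2) = Pow(Add(3, Add(-43, 33)), 2) = Pow(Add(3, -10), 2) = Pow(-7, 2) = 49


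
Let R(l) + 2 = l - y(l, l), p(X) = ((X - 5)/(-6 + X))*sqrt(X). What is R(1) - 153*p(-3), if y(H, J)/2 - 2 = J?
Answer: -7 - 136*I*sqrt(3) ≈ -7.0 - 235.56*I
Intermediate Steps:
y(H, J) = 4 + 2*J
p(X) = sqrt(X)*(-5 + X)/(-6 + X) (p(X) = ((-5 + X)/(-6 + X))*sqrt(X) = sqrt(X)*(-5 + X)/(-6 + X))
R(l) = -6 - l (R(l) = -2 + (l - (4 + 2*l)) = -2 + (l + (-4 - 2*l)) = -2 + (-4 - l) = -6 - l)
R(1) - 153*p(-3) = (-6 - 1*1) - 153*sqrt(-3)*(-5 - 3)/(-6 - 3) = (-6 - 1) - 153*I*sqrt(3)*(-8)/(-9) = -7 - 153*I*sqrt(3)*(-1)*(-8)/9 = -7 - 136*I*sqrt(3)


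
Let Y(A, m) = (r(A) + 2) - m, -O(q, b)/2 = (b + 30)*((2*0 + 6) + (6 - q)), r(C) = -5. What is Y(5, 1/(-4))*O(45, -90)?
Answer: 10890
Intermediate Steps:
O(q, b) = -2*(12 - q)*(30 + b) (O(q, b) = -2*(b + 30)*((2*0 + 6) + (6 - q)) = -2*(30 + b)*((0 + 6) + (6 - q)) = -2*(30 + b)*(6 + (6 - q)) = -2*(30 + b)*(12 - q) = -2*(12 - q)*(30 + b))
Y(A, m) = -3 - m (Y(A, m) = (-5 + 2) - m = -3 - m)
Y(5, 1/(-4))*O(45, -90) = (-3 - 1/(-4))*(-720 - 24*(-90) + 60*45 + 2*(-90)*45) = (-3 - (-1)/4)*(-720 + 2160 + 2700 - 8100) = (-3 - 1*(-¼))*(-3960) = (-3 + ¼)*(-3960) = -11/4*(-3960) = 10890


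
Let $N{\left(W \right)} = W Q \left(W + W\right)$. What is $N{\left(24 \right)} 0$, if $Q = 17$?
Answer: $0$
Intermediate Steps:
$N{\left(W \right)} = 34 W^{2}$ ($N{\left(W \right)} = W 17 \left(W + W\right) = W 17 \cdot 2 W = W 34 W = 34 W^{2}$)
$N{\left(24 \right)} 0 = 34 \cdot 24^{2} \cdot 0 = 34 \cdot 576 \cdot 0 = 19584 \cdot 0 = 0$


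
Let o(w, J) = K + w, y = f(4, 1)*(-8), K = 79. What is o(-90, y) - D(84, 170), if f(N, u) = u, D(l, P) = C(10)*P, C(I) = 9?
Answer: -1541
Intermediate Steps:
D(l, P) = 9*P
y = -8 (y = 1*(-8) = -8)
o(w, J) = 79 + w
o(-90, y) - D(84, 170) = (79 - 90) - 9*170 = -11 - 1*1530 = -11 - 1530 = -1541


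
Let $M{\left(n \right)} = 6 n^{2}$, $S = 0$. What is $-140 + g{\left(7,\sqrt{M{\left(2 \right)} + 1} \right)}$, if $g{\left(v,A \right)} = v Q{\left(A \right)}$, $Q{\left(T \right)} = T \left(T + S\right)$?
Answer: $35$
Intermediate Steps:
$Q{\left(T \right)} = T^{2}$ ($Q{\left(T \right)} = T \left(T + 0\right) = T T = T^{2}$)
$g{\left(v,A \right)} = v A^{2}$
$-140 + g{\left(7,\sqrt{M{\left(2 \right)} + 1} \right)} = -140 + 7 \left(\sqrt{6 \cdot 2^{2} + 1}\right)^{2} = -140 + 7 \left(\sqrt{6 \cdot 4 + 1}\right)^{2} = -140 + 7 \left(\sqrt{24 + 1}\right)^{2} = -140 + 7 \left(\sqrt{25}\right)^{2} = -140 + 7 \cdot 5^{2} = -140 + 7 \cdot 25 = -140 + 175 = 35$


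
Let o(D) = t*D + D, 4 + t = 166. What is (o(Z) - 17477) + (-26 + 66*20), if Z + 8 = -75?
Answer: -29712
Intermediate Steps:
Z = -83 (Z = -8 - 75 = -83)
t = 162 (t = -4 + 166 = 162)
o(D) = 163*D (o(D) = 162*D + D = 163*D)
(o(Z) - 17477) + (-26 + 66*20) = (163*(-83) - 17477) + (-26 + 66*20) = (-13529 - 17477) + (-26 + 1320) = -31006 + 1294 = -29712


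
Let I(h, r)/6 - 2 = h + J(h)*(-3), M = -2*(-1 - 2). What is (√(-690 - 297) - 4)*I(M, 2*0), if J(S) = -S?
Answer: -624 + 156*I*√987 ≈ -624.0 + 4901.0*I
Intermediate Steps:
M = 6 (M = -2*(-3) = 6)
I(h, r) = 12 + 24*h (I(h, r) = 12 + 6*(h - h*(-3)) = 12 + 6*(h + 3*h) = 12 + 6*(4*h) = 12 + 24*h)
(√(-690 - 297) - 4)*I(M, 2*0) = (√(-690 - 297) - 4)*(12 + 24*6) = (√(-987) - 4)*(12 + 144) = (I*√987 - 4)*156 = (-4 + I*√987)*156 = -624 + 156*I*√987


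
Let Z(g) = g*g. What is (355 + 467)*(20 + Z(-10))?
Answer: 98640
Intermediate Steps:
Z(g) = g²
(355 + 467)*(20 + Z(-10)) = (355 + 467)*(20 + (-10)²) = 822*(20 + 100) = 822*120 = 98640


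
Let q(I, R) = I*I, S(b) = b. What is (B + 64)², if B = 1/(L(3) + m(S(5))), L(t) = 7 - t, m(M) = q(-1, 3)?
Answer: 103041/25 ≈ 4121.6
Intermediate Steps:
q(I, R) = I²
m(M) = 1 (m(M) = (-1)² = 1)
B = ⅕ (B = 1/((7 - 1*3) + 1) = 1/((7 - 3) + 1) = 1/(4 + 1) = 1/5 = ⅕ ≈ 0.20000)
(B + 64)² = (⅕ + 64)² = (321/5)² = 103041/25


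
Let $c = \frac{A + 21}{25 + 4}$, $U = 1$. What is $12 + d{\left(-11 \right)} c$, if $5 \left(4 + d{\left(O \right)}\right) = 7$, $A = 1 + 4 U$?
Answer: $\frac{1402}{145} \approx 9.669$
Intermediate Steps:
$A = 5$ ($A = 1 + 4 \cdot 1 = 1 + 4 = 5$)
$d{\left(O \right)} = - \frac{13}{5}$ ($d{\left(O \right)} = -4 + \frac{1}{5} \cdot 7 = -4 + \frac{7}{5} = - \frac{13}{5}$)
$c = \frac{26}{29}$ ($c = \frac{5 + 21}{25 + 4} = \frac{26}{29} \approx 0.89655$)
$12 + d{\left(-11 \right)} c = 12 - \frac{338}{145} = \frac{1402}{145}$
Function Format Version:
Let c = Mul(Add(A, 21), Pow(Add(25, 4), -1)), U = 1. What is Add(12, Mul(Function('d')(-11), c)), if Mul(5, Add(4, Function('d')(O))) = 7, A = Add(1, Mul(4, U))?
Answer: Rational(1402, 145) ≈ 9.6690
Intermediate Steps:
A = 5 (A = Add(1, Mul(4, 1)) = Add(1, 4) = 5)
Function('d')(O) = Rational(-13, 5) (Function('d')(O) = Add(-4, Mul(Rational(1, 5), 7)) = Add(-4, Rational(7, 5)) = Rational(-13, 5))
c = Rational(26, 29) (c = Mul(Add(5, 21), Pow(Add(25, 4), -1)) = Mul(26, Pow(29, -1)) = Mul(26, Rational(1, 29)) = Rational(26, 29) ≈ 0.89655)
Add(12, Mul(Function('d')(-11), c)) = Add(12, Mul(Rational(-13, 5), Rational(26, 29))) = Add(12, Rational(-338, 145)) = Rational(1402, 145)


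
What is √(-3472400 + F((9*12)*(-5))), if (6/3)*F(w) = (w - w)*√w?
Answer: 20*I*√8681 ≈ 1863.4*I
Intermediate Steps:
F(w) = 0 (F(w) = ((w - w)*√w)/2 = (0*√w)/2 = (½)*0 = 0)
√(-3472400 + F((9*12)*(-5))) = √(-3472400 + 0) = √(-3472400) = 20*I*√8681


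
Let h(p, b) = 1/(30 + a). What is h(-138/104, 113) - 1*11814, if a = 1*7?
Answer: -437117/37 ≈ -11814.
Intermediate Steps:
a = 7
h(p, b) = 1/37 (h(p, b) = 1/(30 + 7) = 1/37)
h(-138/104, 113) - 1*11814 = 1/37 - 1*11814 = 1/37 - 11814 = -437117/37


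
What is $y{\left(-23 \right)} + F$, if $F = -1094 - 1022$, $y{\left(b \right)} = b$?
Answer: $-2139$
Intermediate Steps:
$F = -2116$
$y{\left(-23 \right)} + F = -23 - 2116 = -2139$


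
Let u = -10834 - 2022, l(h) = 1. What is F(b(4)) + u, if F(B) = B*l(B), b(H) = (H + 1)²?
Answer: -12831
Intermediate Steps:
b(H) = (1 + H)²
u = -12856
F(B) = B (F(B) = B*1 = B)
F(b(4)) + u = (1 + 4)² - 12856 = 5² - 12856 = 25 - 12856 = -12831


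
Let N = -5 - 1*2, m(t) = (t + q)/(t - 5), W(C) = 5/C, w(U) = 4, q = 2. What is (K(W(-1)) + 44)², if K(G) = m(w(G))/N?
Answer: 98596/49 ≈ 2012.2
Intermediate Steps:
m(t) = (2 + t)/(-5 + t) (m(t) = (t + 2)/(t - 5) = (2 + t)/(-5 + t))
N = -7 (N = -5 - 2 = -7)
K(G) = 6/7 (K(G) = ((2 + 4)/(-5 + 4))/(-7) = (6/(-1))*(-⅐) = -1*6*(-⅐) = -6*(-⅐) = 6/7)
(K(W(-1)) + 44)² = (6/7 + 44)² = (314/7)² = 98596/49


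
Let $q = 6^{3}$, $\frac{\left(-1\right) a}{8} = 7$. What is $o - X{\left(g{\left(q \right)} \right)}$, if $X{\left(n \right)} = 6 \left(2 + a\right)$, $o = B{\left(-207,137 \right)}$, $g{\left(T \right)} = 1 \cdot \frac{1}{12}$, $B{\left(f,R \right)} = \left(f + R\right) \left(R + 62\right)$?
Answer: $-13606$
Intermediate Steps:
$a = -56$ ($a = \left(-8\right) 7 = -56$)
$q = 216$
$B{\left(f,R \right)} = \left(62 + R\right) \left(R + f\right)$ ($B{\left(f,R \right)} = \left(R + f\right) \left(62 + R\right) = \left(62 + R\right) \left(R + f\right)$)
$g{\left(T \right)} = \frac{1}{12}$ ($g{\left(T \right)} = 1 \cdot \frac{1}{12} = \frac{1}{12}$)
$o = -13930$ ($o = 137^{2} + 62 \cdot 137 + 62 \left(-207\right) + 137 \left(-207\right) = 18769 + 8494 - 12834 - 28359 = -13930$)
$X{\left(n \right)} = -324$ ($X{\left(n \right)} = 6 \left(2 - 56\right) = 6 \left(-54\right) = -324$)
$o - X{\left(g{\left(q \right)} \right)} = -13930 - -324 = -13930 + 324 = -13606$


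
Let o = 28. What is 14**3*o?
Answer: 76832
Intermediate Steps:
14**3*o = 14**3*28 = 2744*28 = 76832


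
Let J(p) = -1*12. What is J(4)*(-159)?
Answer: 1908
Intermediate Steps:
J(p) = -12
J(4)*(-159) = -12*(-159) = 1908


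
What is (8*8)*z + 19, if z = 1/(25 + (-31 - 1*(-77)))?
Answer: 1413/71 ≈ 19.901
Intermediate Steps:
z = 1/71 (z = 1/(25 + (-31 + 77)) = 1/(25 + 46) = 1/71 ≈ 0.014085)
(8*8)*z + 19 = (8*8)*(1/71) + 19 = 64*(1/71) + 19 = 64/71 + 19 = 1413/71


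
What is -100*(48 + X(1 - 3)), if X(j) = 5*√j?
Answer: -4800 - 500*I*√2 ≈ -4800.0 - 707.11*I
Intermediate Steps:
-100*(48 + X(1 - 3)) = -100*(48 + 5*√(1 - 3)) = -100*(48 + 5*√(-2)) = -100*(48 + 5*(I*√2)) = -100*(48 + 5*I*√2) = -4800 - 500*I*√2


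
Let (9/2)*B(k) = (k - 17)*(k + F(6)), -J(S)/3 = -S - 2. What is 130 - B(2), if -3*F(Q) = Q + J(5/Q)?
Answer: 1085/9 ≈ 120.56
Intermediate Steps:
J(S) = 6 + 3*S (J(S) = -3*(-S - 2) = -3*(-2 - S) = 6 + 3*S)
F(Q) = -2 - 5/Q - Q/3 (F(Q) = -(Q + (6 + 3*(5/Q)))/3 = -(Q + (6 + 15/Q))/3 = -(6 + Q + 15/Q)/3 = -2 - 5/Q - Q/3)
B(k) = 2*(-17 + k)*(-29/6 + k)/9 (B(k) = 2*((k - 17)*(k + (-2 - 5/6 - 1/3*6)))/9 = 2*((-17 + k)*(k + (-2 - 5*1/6 - 2)))/9 = 2*((-17 + k)*(k + (-2 - 5/6 - 2)))/9 = 2*((-17 + k)*(k - 29/6))/9 = 2*((-17 + k)*(-29/6 + k))/9 = 2*(-17 + k)*(-29/6 + k)/9)
130 - B(2) = 130 - (493/27 - 131/27*2 + (2/9)*2**2) = 130 - (493/27 - 262/27 + (2/9)*4) = 130 - (493/27 - 262/27 + 8/9) = 130 - 1*85/9 = 130 - 85/9 = 1085/9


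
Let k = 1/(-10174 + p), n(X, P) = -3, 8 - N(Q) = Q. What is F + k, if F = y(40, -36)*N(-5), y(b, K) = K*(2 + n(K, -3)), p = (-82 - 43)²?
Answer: 2551069/5451 ≈ 468.00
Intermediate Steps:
N(Q) = 8 - Q
p = 15625 (p = (-125)² = 15625)
y(b, K) = -K (y(b, K) = K*(2 - 3) = K*(-1) = -K)
k = 1/5451 (k = 1/(-10174 + 15625) = 1/5451 ≈ 0.00018345)
F = 468 (F = (-1*(-36))*(8 - 1*(-5)) = 36*(8 + 5) = 36*13 = 468)
F + k = 468 + 1/5451 = 2551069/5451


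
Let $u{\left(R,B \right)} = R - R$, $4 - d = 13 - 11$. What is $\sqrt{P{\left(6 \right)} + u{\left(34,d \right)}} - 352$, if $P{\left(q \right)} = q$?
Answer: $-352 + \sqrt{6} \approx -349.55$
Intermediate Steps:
$d = 2$ ($d = 4 - \left(13 - 11\right) = 4 - 2 = 2$)
$u{\left(R,B \right)} = 0$
$\sqrt{P{\left(6 \right)} + u{\left(34,d \right)}} - 352 = \sqrt{6 + 0} - 352 = \sqrt{6} - 352 = -352 + \sqrt{6}$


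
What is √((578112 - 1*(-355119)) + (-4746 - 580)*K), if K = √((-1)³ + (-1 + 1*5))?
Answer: √(933231 - 5326*√3) ≈ 961.25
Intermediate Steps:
K = √3 (K = √(-1 + (-1 + 5)) = √(-1 + 4) = √3 ≈ 1.7320)
√((578112 - 1*(-355119)) + (-4746 - 580)*K) = √((578112 - 1*(-355119)) + (-4746 - 580)*√3) = √((578112 + 355119) - 5326*√3) = √(933231 - 5326*√3)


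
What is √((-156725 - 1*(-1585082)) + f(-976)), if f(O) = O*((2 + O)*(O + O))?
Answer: I*√1854189691 ≈ 43060.0*I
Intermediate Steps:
f(O) = 2*O²*(2 + O) (f(O) = O*((2 + O)*(2*O)) = O*(2*O*(2 + O)) = 2*O²*(2 + O))
√((-156725 - 1*(-1585082)) + f(-976)) = √((-156725 - 1*(-1585082)) + 2*(-976)²*(2 - 976)) = √((-156725 + 1585082) + 2*952576*(-974)) = √(1428357 - 1855618048) = √(-1854189691) = I*√1854189691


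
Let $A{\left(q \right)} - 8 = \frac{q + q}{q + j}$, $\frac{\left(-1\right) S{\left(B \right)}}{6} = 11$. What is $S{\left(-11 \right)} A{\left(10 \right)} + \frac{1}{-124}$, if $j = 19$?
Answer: $- \frac{2062397}{3596} \approx -573.53$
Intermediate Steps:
$S{\left(B \right)} = -66$ ($S{\left(B \right)} = \left(-6\right) 11 = -66$)
$A{\left(q \right)} = 8 + \frac{2 q}{19 + q}$ ($A{\left(q \right)} = 8 + \frac{q + q}{q + 19} = 8 + \frac{2 q}{19 + q}$)
$S{\left(-11 \right)} A{\left(10 \right)} + \frac{1}{-124} = - 66 \frac{2 \left(76 + 5 \cdot 10\right)}{19 + 10} + \frac{1}{-124} = - 66 \frac{2 \left(76 + 50\right)}{29} - \frac{1}{124} = - 66 \cdot 2 \cdot \frac{1}{29} \cdot 126 - \frac{1}{124} = \left(-66\right) \frac{252}{29} - \frac{1}{124} = - \frac{16632}{29} - \frac{1}{124} = - \frac{2062397}{3596}$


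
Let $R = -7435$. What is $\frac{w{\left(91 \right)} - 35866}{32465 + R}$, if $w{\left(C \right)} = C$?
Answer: $- \frac{7155}{5006} \approx -1.4293$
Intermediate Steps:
$\frac{w{\left(91 \right)} - 35866}{32465 + R} = \frac{91 - 35866}{32465 - 7435} = - \frac{35775}{25030} = \left(-35775\right) \frac{1}{25030} = - \frac{7155}{5006}$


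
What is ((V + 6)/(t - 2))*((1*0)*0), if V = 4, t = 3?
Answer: 0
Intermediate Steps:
((V + 6)/(t - 2))*((1*0)*0) = ((4 + 6)/(3 - 2))*((1*0)*0) = (10/1)*(0*0) = (10*1)*0 = 10*0 = 0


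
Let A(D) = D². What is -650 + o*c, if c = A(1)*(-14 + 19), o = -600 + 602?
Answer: -640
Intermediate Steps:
o = 2
c = 5 (c = 1²*(-14 + 19) = 1*5 = 5)
-650 + o*c = -650 + 2*5 = -650 + 10 = -640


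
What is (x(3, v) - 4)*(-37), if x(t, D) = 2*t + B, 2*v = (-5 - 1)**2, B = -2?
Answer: 0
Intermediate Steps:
v = 18 (v = (-5 - 1)**2/2 = (1/2)*(-6)**2 = (1/2)*36 = 18)
x(t, D) = -2 + 2*t (x(t, D) = 2*t - 2 = -2 + 2*t)
(x(3, v) - 4)*(-37) = ((-2 + 2*3) - 4)*(-37) = ((-2 + 6) - 4)*(-37) = (4 - 4)*(-37) = 0*(-37) = 0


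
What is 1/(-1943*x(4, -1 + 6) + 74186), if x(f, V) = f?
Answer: 1/66414 ≈ 1.5057e-5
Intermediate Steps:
1/(-1943*x(4, -1 + 6) + 74186) = 1/(-1943*4 + 74186) = 1/(-7772 + 74186) = 1/66414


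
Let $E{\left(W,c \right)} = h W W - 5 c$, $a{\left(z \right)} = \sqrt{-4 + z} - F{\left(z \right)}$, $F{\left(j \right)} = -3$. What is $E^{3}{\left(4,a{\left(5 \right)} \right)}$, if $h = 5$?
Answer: $216000$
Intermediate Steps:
$a{\left(z \right)} = 3 + \sqrt{-4 + z}$ ($a{\left(z \right)} = \sqrt{-4 + z} - -3 = \sqrt{-4 + z} + 3 = 3 + \sqrt{-4 + z}$)
$E{\left(W,c \right)} = - 5 c + 5 W^{2}$ ($E{\left(W,c \right)} = 5 W W - 5 c = 5 W^{2} - 5 c = - 5 c + 5 W^{2}$)
$E^{3}{\left(4,a{\left(5 \right)} \right)} = \left(- 5 \left(3 + \sqrt{-4 + 5}\right) + 5 \cdot 4^{2}\right)^{3} = \left(- 5 \left(3 + \sqrt{1}\right) + 5 \cdot 16\right)^{3} = \left(- 5 \left(3 + 1\right) + 80\right)^{3} = \left(\left(-5\right) 4 + 80\right)^{3} = \left(-20 + 80\right)^{3} = 60^{3} = 216000$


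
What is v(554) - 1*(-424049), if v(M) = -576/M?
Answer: 117461285/277 ≈ 4.2405e+5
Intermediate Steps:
v(554) - 1*(-424049) = -576/554 - 1*(-424049) = -576*1/554 + 424049 = -288/277 + 424049 = 117461285/277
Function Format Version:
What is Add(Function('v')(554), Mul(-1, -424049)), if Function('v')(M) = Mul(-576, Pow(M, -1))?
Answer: Rational(117461285, 277) ≈ 4.2405e+5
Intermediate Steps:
Add(Function('v')(554), Mul(-1, -424049)) = Add(Mul(-576, Pow(554, -1)), Mul(-1, -424049)) = Add(Mul(-576, Rational(1, 554)), 424049) = Add(Rational(-288, 277), 424049) = Rational(117461285, 277)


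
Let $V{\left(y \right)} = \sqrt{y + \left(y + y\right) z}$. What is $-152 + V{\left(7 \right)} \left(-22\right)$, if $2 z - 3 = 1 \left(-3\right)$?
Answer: $-152 - 22 \sqrt{7} \approx -210.21$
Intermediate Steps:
$z = 0$ ($z = \frac{3}{2} + \frac{1 \left(-3\right)}{2} = \frac{3}{2} + \frac{1}{2} \left(-3\right) = \frac{3}{2} - \frac{3}{2} = 0$)
$V{\left(y \right)} = \sqrt{y}$ ($V{\left(y \right)} = \sqrt{y + \left(y + y\right) 0} = \sqrt{y + 2 y 0} = \sqrt{y + 0} = \sqrt{y}$)
$-152 + V{\left(7 \right)} \left(-22\right) = -152 + \sqrt{7} \left(-22\right) = -152 - 22 \sqrt{7}$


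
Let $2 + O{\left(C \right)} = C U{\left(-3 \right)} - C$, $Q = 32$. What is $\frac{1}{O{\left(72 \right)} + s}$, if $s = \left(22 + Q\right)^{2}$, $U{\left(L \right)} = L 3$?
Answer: $\frac{1}{2194} \approx 0.00045579$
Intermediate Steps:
$U{\left(L \right)} = 3 L$
$O{\left(C \right)} = -2 - 10 C$ ($O{\left(C \right)} = -2 + \left(C 3 \left(-3\right) - C\right) = -2 + \left(C \left(-9\right) - C\right) = -2 - 10 C$)
$s = 2916$ ($s = \left(22 + 32\right)^{2} = 54^{2} = 2916$)
$\frac{1}{O{\left(72 \right)} + s} = \frac{1}{\left(-2 - 720\right) + 2916} = \frac{1}{-722 + 2916} = \frac{1}{2194}$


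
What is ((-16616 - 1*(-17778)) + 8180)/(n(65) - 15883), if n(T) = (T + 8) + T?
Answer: -9342/15745 ≈ -0.59333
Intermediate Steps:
n(T) = 8 + 2*T (n(T) = (8 + T) + T = 8 + 2*T)
((-16616 - 1*(-17778)) + 8180)/(n(65) - 15883) = ((-16616 - 1*(-17778)) + 8180)/((8 + 2*65) - 15883) = ((-16616 + 17778) + 8180)/((8 + 130) - 15883) = (1162 + 8180)/(138 - 15883) = 9342/(-15745) = 9342*(-1/15745) = -9342/15745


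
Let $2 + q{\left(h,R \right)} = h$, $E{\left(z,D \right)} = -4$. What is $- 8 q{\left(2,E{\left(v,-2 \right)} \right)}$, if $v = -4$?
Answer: $0$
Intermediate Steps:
$q{\left(h,R \right)} = -2 + h$
$- 8 q{\left(2,E{\left(v,-2 \right)} \right)} = - 8 \left(-2 + 2\right) = \left(-8\right) 0 = 0$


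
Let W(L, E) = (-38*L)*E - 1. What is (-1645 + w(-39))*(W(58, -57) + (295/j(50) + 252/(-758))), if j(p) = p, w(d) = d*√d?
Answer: -156652504799/758 - 18569749809*I*√39/3790 ≈ -2.0667e+8 - 3.0598e+7*I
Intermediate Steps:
w(d) = d^(3/2)
W(L, E) = -1 - 38*E*L (W(L, E) = -38*E*L - 1 = -1 - 38*E*L)
(-1645 + w(-39))*(W(58, -57) + (295/j(50) + 252/(-758))) = (-1645 + (-39)^(3/2))*((-1 - 38*(-57)*58) + (295/50 + 252/(-758))) = (-1645 - 39*I*√39)*((-1 + 125628) + (295*(1/50) + 252*(-1/758))) = (-1645 - 39*I*√39)*(125627 + (59/10 - 126/379)) = (-1645 - 39*I*√39)*(125627 + 21101/3790) = (-1645 - 39*I*√39)*(476147431/3790) = -156652504799/758 - 18569749809*I*√39/3790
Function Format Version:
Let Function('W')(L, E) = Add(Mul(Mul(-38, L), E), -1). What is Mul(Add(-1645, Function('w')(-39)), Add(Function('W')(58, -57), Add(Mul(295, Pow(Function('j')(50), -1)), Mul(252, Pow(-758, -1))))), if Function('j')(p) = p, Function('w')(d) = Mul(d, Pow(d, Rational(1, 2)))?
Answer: Add(Rational(-156652504799, 758), Mul(Rational(-18569749809, 3790), I, Pow(39, Rational(1, 2)))) ≈ Add(-2.0667e+8, Mul(-3.0598e+7, I))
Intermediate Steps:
Function('w')(d) = Pow(d, Rational(3, 2))
Function('W')(L, E) = Add(-1, Mul(-38, E, L)) (Function('W')(L, E) = Add(Mul(-38, E, L), -1) = Add(-1, Mul(-38, E, L)))
Mul(Add(-1645, Function('w')(-39)), Add(Function('W')(58, -57), Add(Mul(295, Pow(Function('j')(50), -1)), Mul(252, Pow(-758, -1))))) = Mul(Add(-1645, Pow(-39, Rational(3, 2))), Add(Add(-1, Mul(-38, -57, 58)), Add(Mul(295, Pow(50, -1)), Mul(252, Pow(-758, -1))))) = Mul(Add(-1645, Mul(-39, I, Pow(39, Rational(1, 2)))), Add(Add(-1, 125628), Add(Mul(295, Rational(1, 50)), Mul(252, Rational(-1, 758))))) = Mul(Add(-1645, Mul(-39, I, Pow(39, Rational(1, 2)))), Add(125627, Add(Rational(59, 10), Rational(-126, 379)))) = Mul(Add(-1645, Mul(-39, I, Pow(39, Rational(1, 2)))), Add(125627, Rational(21101, 3790))) = Mul(Add(-1645, Mul(-39, I, Pow(39, Rational(1, 2)))), Rational(476147431, 3790)) = Add(Rational(-156652504799, 758), Mul(Rational(-18569749809, 3790), I, Pow(39, Rational(1, 2))))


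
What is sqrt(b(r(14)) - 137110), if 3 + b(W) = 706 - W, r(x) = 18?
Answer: 5*I*sqrt(5457) ≈ 369.36*I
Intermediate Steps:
b(W) = 703 - W (b(W) = -3 + (706 - W) = 703 - W)
sqrt(b(r(14)) - 137110) = sqrt((703 - 1*18) - 137110) = sqrt((703 - 18) - 137110) = sqrt(685 - 137110) = sqrt(-136425) = 5*I*sqrt(5457)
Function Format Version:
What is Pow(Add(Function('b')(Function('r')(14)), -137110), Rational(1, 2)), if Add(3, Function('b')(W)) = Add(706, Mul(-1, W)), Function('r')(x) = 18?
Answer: Mul(5, I, Pow(5457, Rational(1, 2))) ≈ Mul(369.36, I)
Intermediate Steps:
Function('b')(W) = Add(703, Mul(-1, W)) (Function('b')(W) = Add(-3, Add(706, Mul(-1, W))) = Add(703, Mul(-1, W)))
Pow(Add(Function('b')(Function('r')(14)), -137110), Rational(1, 2)) = Pow(Add(Add(703, Mul(-1, 18)), -137110), Rational(1, 2)) = Pow(Add(Add(703, -18), -137110), Rational(1, 2)) = Pow(Add(685, -137110), Rational(1, 2)) = Pow(-136425, Rational(1, 2)) = Mul(5, I, Pow(5457, Rational(1, 2)))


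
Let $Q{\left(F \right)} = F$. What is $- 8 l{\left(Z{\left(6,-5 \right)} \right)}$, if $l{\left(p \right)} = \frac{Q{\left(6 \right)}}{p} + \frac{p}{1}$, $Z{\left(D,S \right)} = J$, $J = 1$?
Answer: $-56$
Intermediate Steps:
$Z{\left(D,S \right)} = 1$
$l{\left(p \right)} = p + \frac{6}{p}$ ($l{\left(p \right)} = \frac{6}{p} + \frac{p}{1} = \frac{6}{p} + p 1 = \frac{6}{p} + p = p + \frac{6}{p}$)
$- 8 l{\left(Z{\left(6,-5 \right)} \right)} = - 8 \left(1 + \frac{6}{1}\right) = - 8 \left(1 + 6 \cdot 1\right) = - 8 \left(1 + 6\right) = \left(-8\right) 7 = -56$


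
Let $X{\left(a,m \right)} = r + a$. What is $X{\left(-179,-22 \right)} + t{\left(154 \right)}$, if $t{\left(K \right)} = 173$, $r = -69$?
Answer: $-75$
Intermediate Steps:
$X{\left(a,m \right)} = -69 + a$
$X{\left(-179,-22 \right)} + t{\left(154 \right)} = \left(-69 - 179\right) + 173 = -248 + 173 = -75$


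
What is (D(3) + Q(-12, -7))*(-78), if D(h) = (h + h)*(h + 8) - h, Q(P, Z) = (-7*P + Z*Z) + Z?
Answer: -14742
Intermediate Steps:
Q(P, Z) = Z + Z² - 7*P (Q(P, Z) = (-7*P + Z²) + Z = (Z² - 7*P) + Z = Z + Z² - 7*P)
D(h) = -h + 2*h*(8 + h) (D(h) = (2*h)*(8 + h) - h = 2*h*(8 + h) - h = -h + 2*h*(8 + h))
(D(3) + Q(-12, -7))*(-78) = (3*(15 + 2*3) + (-7 + (-7)² - 7*(-12)))*(-78) = (3*(15 + 6) + (-7 + 49 + 84))*(-78) = (3*21 + 126)*(-78) = (63 + 126)*(-78) = 189*(-78) = -14742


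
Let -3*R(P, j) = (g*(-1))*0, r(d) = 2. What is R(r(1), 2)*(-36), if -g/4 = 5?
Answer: 0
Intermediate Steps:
g = -20 (g = -4*5 = -20)
R(P, j) = 0 (R(P, j) = -(-20*(-1))*0/3 = -20*0/3 = -⅓*0 = 0)
R(r(1), 2)*(-36) = 0*(-36) = 0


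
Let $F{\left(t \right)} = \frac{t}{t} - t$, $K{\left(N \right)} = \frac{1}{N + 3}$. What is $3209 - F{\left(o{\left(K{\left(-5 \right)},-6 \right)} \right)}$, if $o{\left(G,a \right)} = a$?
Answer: $3202$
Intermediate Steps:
$K{\left(N \right)} = \frac{1}{3 + N}$
$F{\left(t \right)} = 1 - t$
$3209 - F{\left(o{\left(K{\left(-5 \right)},-6 \right)} \right)} = 3209 - \left(1 - -6\right) = 3209 - \left(1 + 6\right) = 3209 - 7 = 3202$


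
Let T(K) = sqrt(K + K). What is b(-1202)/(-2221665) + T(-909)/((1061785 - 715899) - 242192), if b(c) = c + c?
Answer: 2404/2221665 + 3*I*sqrt(202)/103694 ≈ 0.0010821 + 0.00041119*I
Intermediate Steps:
b(c) = 2*c
T(K) = sqrt(2)*sqrt(K) (T(K) = sqrt(2*K) = sqrt(2)*sqrt(K))
b(-1202)/(-2221665) + T(-909)/((1061785 - 715899) - 242192) = (2*(-1202))/(-2221665) + (sqrt(2)*sqrt(-909))/((1061785 - 715899) - 242192) = -2404*(-1/2221665) + (sqrt(2)*(3*I*sqrt(101)))/(345886 - 242192) = 2404/2221665 + (3*I*sqrt(202))/103694 = 2404/2221665 + (3*I*sqrt(202))*(1/103694) = 2404/2221665 + 3*I*sqrt(202)/103694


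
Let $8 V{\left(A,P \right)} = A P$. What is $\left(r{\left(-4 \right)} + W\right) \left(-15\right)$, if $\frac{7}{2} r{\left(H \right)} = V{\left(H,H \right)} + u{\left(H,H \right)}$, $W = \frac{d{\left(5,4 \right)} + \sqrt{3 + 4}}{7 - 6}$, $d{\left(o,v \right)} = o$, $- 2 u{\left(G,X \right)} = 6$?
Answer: $- \frac{495}{7} - 15 \sqrt{7} \approx -110.4$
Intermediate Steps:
$u{\left(G,X \right)} = -3$ ($u{\left(G,X \right)} = \left(- \frac{1}{2}\right) 6 = -3$)
$W = 5 + \sqrt{7}$ ($W = \frac{5 + \sqrt{3 + 4}}{7 - 6} = \frac{5 + \sqrt{7}}{1} = \left(5 + \sqrt{7}\right) 1 = 5 + \sqrt{7} \approx 7.6458$)
$V{\left(A,P \right)} = \frac{A P}{8}$
$r{\left(H \right)} = - \frac{6}{7} + \frac{H^{2}}{28}$ ($r{\left(H \right)} = \frac{2 \left(\frac{H H}{8} - 3\right)}{7} = \frac{2 \left(\frac{H^{2}}{8} - 3\right)}{7} = \frac{2 \left(-3 + \frac{H^{2}}{8}\right)}{7} = - \frac{6}{7} + \frac{H^{2}}{28}$)
$\left(r{\left(-4 \right)} + W\right) \left(-15\right) = \left(\left(- \frac{6}{7} + \frac{\left(-4\right)^{2}}{28}\right) + \left(5 + \sqrt{7}\right)\right) \left(-15\right) = \left(\left(- \frac{6}{7} + \frac{1}{28} \cdot 16\right) + \left(5 + \sqrt{7}\right)\right) \left(-15\right) = \left(\left(- \frac{6}{7} + \frac{4}{7}\right) + \left(5 + \sqrt{7}\right)\right) \left(-15\right) = \left(- \frac{2}{7} + \left(5 + \sqrt{7}\right)\right) \left(-15\right) = \left(\frac{33}{7} + \sqrt{7}\right) \left(-15\right) = - \frac{495}{7} - 15 \sqrt{7}$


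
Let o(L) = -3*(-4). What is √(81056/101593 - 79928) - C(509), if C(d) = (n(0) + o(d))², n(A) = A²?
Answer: -144 + 2*I*√206234913821766/101593 ≈ -144.0 + 282.71*I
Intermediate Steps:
o(L) = 12
C(d) = 144 (C(d) = (0² + 12)² = (0 + 12)² = 12² = 144)
√(81056/101593 - 79928) - C(509) = √(81056/101593 - 79928) - 1*144 = √(81056*(1/101593) - 79928) - 144 = √(81056/101593 - 79928) - 144 = √(-8120044248/101593) - 144 = 2*I*√206234913821766/101593 - 144 = -144 + 2*I*√206234913821766/101593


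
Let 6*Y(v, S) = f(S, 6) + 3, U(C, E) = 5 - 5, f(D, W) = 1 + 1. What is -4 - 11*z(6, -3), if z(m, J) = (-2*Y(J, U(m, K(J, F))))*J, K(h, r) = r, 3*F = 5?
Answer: -59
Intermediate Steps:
F = 5/3 (F = (⅓)*5 = 5/3 ≈ 1.6667)
f(D, W) = 2
U(C, E) = 0
Y(v, S) = ⅚ (Y(v, S) = (2 + 3)/6 = (⅙)*5 = ⅚)
z(m, J) = -5*J/3 (z(m, J) = (-2*⅚)*J = -5*J/3)
-4 - 11*z(6, -3) = -4 - (-55)*(-3)/3 = -4 - 11*5 = -4 - 55 = -59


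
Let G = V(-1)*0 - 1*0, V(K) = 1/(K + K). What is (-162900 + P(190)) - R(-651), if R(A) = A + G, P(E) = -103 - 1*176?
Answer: -162528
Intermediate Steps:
P(E) = -279 (P(E) = -103 - 176 = -279)
V(K) = 1/(2*K)
G = 0 (G = ((1/2)/(-1))*0 - 1*0 = ((1/2)*(-1))*0 + 0 = -1/2*0 + 0 = 0 + 0 = 0)
R(A) = A (R(A) = A + 0 = A)
(-162900 + P(190)) - R(-651) = (-162900 - 279) - 1*(-651) = -163179 + 651 = -162528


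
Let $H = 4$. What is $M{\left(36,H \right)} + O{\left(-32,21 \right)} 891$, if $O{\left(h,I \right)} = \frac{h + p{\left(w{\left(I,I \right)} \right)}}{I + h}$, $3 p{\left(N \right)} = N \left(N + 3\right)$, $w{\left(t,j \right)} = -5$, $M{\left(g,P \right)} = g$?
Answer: $2358$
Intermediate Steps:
$p{\left(N \right)} = \frac{N \left(3 + N\right)}{3}$ ($p{\left(N \right)} = \frac{N \left(N + 3\right)}{3} = \frac{N \left(3 + N\right)}{3}$)
$O{\left(h,I \right)} = \frac{\frac{10}{3} + h}{I + h}$ ($O{\left(h,I \right)} = \frac{h + \frac{1}{3} \left(-5\right) \left(3 - 5\right)}{I + h} = \frac{h + \frac{1}{3} \left(-5\right) \left(-2\right)}{I + h} = \frac{h + \frac{10}{3}}{I + h} = \frac{\frac{10}{3} + h}{I + h}$)
$M{\left(36,H \right)} + O{\left(-32,21 \right)} 891 = 36 + \frac{\frac{10}{3} - 32}{21 - 32} \cdot 891 = 36 + \frac{1}{-11} \left(- \frac{86}{3}\right) 891 = 36 + \left(- \frac{1}{11}\right) \left(- \frac{86}{3}\right) 891 = 36 + \frac{86}{33} \cdot 891 = 36 + 2322 = 2358$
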